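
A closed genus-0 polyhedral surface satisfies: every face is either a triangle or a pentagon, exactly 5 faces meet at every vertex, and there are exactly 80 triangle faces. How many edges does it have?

Let x be the number of pentagons; then F = 80 + x.
Edge–face incidences: 2E = 3·80 + 5·x = 240 + 5x.
Every vertex has degree 5, so 5V = 2E.
Euler: V − E + F = 2 ⇒ (2E)/5 − E + (80 + x) = 2.
Multiply by 10: 2·(2E) − 5·(2E) + 10·(80 + x) = 20, i.e. 800 + 10x − 3·(240 + 5x) = 20.
Collecting terms: −5x + 80 = 20, so −5x = −60, so x = 12.
Then 2E = 240 + 5·12 = 300, so E = 150, V = 2E/5 = 60, F = 80 + 12 = 92.

150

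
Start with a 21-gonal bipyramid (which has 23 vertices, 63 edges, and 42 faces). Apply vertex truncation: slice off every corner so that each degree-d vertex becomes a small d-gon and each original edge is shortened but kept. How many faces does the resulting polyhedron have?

65

Truncation replaces each original edge-end by a new vertex, so V′ = 2E = 126.
Each original edge survives, and each old vertex of degree d contributes d new edges; summing degrees gives Σd = 2E, so E′ = E + 2E = 3E = 189.
Each original face survives and each original vertex becomes one new face: F′ = F + V = 65.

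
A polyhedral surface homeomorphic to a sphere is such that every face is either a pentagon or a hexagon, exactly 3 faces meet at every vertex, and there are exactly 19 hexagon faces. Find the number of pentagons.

12

Let x be the number of pentagons; then F = 19 + x.
Edge–face incidences: 2E = 6·19 + 5·x = 114 + 5x.
Every vertex has degree 3, so 3V = 2E.
Euler: V − E + F = 2 ⇒ (2E)/3 − E + (19 + x) = 2.
Multiply by 6: 2·(2E) − 3·(2E) + 6·(19 + x) = 12, i.e. 114 + 6x − (114 + 5x) = 12.
Collecting terms: x = 12.
Then 2E = 114 + 5·12 = 174, so E = 87, V = 2E/3 = 58, F = 19 + 12 = 31.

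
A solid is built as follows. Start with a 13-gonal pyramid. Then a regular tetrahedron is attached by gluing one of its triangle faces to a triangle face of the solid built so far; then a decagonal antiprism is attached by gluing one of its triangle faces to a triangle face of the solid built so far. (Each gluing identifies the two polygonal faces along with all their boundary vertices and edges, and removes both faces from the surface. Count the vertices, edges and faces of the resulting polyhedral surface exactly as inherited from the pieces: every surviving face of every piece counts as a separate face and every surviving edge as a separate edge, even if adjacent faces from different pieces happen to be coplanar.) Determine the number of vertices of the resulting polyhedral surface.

32

A 13-gonal pyramid: V=14, E=26, F=14.
Attach a regular tetrahedron (V=4, E=6, F=4) along a 3-gon: merge 3 vertices and 3 edges, delete both glued faces → V=15, E=29, F=16.
Attach a decagonal antiprism (V=20, E=40, F=22) along a 3-gon: merge 3 vertices and 3 edges, delete both glued faces → V=32, E=66, F=36.
Check: V − E + F = 32 − 66 + 36 = 2.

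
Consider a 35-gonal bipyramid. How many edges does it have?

A bipyramid over an n-gon has 2n triangular faces and n + 2 vertices: V = 35 + 2 = 37, E = 3·35 = 105, F = 2·35 = 70.
Check: V − E + F = 37 − 105 + 70 = 2.

105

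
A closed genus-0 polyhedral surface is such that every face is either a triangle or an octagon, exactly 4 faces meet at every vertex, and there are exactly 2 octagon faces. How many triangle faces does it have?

16

Let x be the number of triangles; then F = 2 + x.
Edge–face incidences: 2E = 8·2 + 3·x = 16 + 3x.
Every vertex has degree 4, so 4V = 2E.
Euler: V − E + F = 2 ⇒ (2E)/4 − E + (2 + x) = 2.
Multiply by 8: 2·(2E) − 4·(2E) + 8·(2 + x) = 16, i.e. 16 + 8x − 2·(16 + 3x) = 16.
Collecting terms: 2x − 16 = 16, so 2x = 32, so x = 16.
Then 2E = 16 + 3·16 = 64, so E = 32, V = 2E/4 = 16, F = 2 + 16 = 18.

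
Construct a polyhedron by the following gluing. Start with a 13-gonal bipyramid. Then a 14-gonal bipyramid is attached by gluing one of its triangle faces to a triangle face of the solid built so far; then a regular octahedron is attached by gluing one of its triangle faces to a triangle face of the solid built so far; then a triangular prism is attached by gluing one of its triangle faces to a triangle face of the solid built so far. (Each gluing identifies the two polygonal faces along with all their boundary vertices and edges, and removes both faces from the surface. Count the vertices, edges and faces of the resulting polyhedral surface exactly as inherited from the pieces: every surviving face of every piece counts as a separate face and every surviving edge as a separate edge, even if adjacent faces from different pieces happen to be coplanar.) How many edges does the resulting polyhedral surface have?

93

A 13-gonal bipyramid: V=15, E=39, F=26.
Attach a 14-gonal bipyramid (V=16, E=42, F=28) along a 3-gon: merge 3 vertices and 3 edges, delete both glued faces → V=28, E=78, F=52.
Attach a regular octahedron (V=6, E=12, F=8) along a 3-gon: merge 3 vertices and 3 edges, delete both glued faces → V=31, E=87, F=58.
Attach a triangular prism (V=6, E=9, F=5) along a 3-gon: merge 3 vertices and 3 edges, delete both glued faces → V=34, E=93, F=61.
Check: V − E + F = 34 − 93 + 61 = 2.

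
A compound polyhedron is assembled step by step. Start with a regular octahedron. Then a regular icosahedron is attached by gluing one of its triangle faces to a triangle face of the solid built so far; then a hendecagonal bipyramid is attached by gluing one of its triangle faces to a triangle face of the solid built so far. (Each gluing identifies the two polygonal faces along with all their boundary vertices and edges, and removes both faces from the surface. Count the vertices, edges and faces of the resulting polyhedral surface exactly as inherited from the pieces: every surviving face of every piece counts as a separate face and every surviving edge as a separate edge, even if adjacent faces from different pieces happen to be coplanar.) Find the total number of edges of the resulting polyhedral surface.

A regular octahedron: V=6, E=12, F=8.
Attach a regular icosahedron (V=12, E=30, F=20) along a 3-gon: merge 3 vertices and 3 edges, delete both glued faces → V=15, E=39, F=26.
Attach a hendecagonal bipyramid (V=13, E=33, F=22) along a 3-gon: merge 3 vertices and 3 edges, delete both glued faces → V=25, E=69, F=46.
Check: V − E + F = 25 − 69 + 46 = 2.

69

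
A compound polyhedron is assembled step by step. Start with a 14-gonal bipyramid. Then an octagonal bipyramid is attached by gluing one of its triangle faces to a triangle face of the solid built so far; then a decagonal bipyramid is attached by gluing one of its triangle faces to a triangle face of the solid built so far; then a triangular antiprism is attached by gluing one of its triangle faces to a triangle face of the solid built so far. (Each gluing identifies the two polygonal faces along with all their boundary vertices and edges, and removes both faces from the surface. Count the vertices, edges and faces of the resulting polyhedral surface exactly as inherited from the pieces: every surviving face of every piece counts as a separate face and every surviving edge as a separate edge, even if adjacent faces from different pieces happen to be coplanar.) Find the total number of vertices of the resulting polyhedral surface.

A 14-gonal bipyramid: V=16, E=42, F=28.
Attach an octagonal bipyramid (V=10, E=24, F=16) along a 3-gon: merge 3 vertices and 3 edges, delete both glued faces → V=23, E=63, F=42.
Attach a decagonal bipyramid (V=12, E=30, F=20) along a 3-gon: merge 3 vertices and 3 edges, delete both glued faces → V=32, E=90, F=60.
Attach a triangular antiprism (V=6, E=12, F=8) along a 3-gon: merge 3 vertices and 3 edges, delete both glued faces → V=35, E=99, F=66.
Check: V − E + F = 35 − 99 + 66 = 2.

35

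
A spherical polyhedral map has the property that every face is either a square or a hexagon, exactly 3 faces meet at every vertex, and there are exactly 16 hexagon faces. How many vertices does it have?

Let x be the number of squares; then F = 16 + x.
Edge–face incidences: 2E = 6·16 + 4·x = 96 + 4x.
Every vertex has degree 3, so 3V = 2E.
Euler: V − E + F = 2 ⇒ (2E)/3 − E + (16 + x) = 2.
Multiply by 6: 2·(2E) − 3·(2E) + 6·(16 + x) = 12, i.e. 96 + 6x − (96 + 4x) = 12.
Collecting terms: 2x = 12, so x = 6.
Then 2E = 96 + 4·6 = 120, so E = 60, V = 2E/3 = 40, F = 16 + 6 = 22.

40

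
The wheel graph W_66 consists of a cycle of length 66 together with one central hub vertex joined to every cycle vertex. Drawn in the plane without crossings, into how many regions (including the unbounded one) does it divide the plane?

W_66 has V = 66 + 1 = 67 vertices and E = 2·66 = 132 edges.
By Euler's formula F = 2 − V + E = 2 − 67 + 132 = 67.

67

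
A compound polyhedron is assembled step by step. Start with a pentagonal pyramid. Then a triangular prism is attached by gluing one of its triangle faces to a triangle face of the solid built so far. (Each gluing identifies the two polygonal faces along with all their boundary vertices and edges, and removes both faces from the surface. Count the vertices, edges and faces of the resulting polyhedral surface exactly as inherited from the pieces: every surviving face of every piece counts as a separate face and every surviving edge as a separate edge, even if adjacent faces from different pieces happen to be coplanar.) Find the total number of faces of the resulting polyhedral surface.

A pentagonal pyramid: V=6, E=10, F=6.
Attach a triangular prism (V=6, E=9, F=5) along a 3-gon: merge 3 vertices and 3 edges, delete both glued faces → V=9, E=16, F=9.
Check: V − E + F = 9 − 16 + 9 = 2.

9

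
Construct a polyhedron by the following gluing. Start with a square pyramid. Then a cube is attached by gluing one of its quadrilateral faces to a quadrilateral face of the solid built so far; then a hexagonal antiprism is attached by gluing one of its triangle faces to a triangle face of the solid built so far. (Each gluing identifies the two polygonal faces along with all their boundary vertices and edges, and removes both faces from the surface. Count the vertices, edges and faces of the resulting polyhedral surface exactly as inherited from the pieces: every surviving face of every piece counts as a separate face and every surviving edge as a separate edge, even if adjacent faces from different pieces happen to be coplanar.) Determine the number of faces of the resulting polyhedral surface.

A square pyramid: V=5, E=8, F=5.
Attach a cube (V=8, E=12, F=6) along a 4-gon: merge 4 vertices and 4 edges, delete both glued faces → V=9, E=16, F=9.
Attach a hexagonal antiprism (V=12, E=24, F=14) along a 3-gon: merge 3 vertices and 3 edges, delete both glued faces → V=18, E=37, F=21.
Check: V − E + F = 18 − 37 + 21 = 2.

21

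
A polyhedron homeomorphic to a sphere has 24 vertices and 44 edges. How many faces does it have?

22

Here V − E + F = 2.
F = 2 − V + E = 2 − 24 + 44 = 22.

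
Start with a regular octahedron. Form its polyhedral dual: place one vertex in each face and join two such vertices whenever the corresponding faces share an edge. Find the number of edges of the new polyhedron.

The base solid has V = 6, E = 12, F = 8.
The dual swaps V and F and preserves E: V′ = F = 8, E′ = E = 12, F′ = V = 6.

12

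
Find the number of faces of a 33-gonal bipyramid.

66

A bipyramid over an n-gon has 2n triangular faces and n + 2 vertices: V = 33 + 2 = 35, E = 3·33 = 99, F = 2·33 = 66.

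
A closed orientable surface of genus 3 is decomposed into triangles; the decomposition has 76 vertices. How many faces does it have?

160

χ = 2 − 2·3 = -4, and every face is a triangle so 3F = 2E.
V − E + F = -4 with E = 3F/2 gives 76 − (3/2 − 1)·F = -4, so F = 160 and E = 240.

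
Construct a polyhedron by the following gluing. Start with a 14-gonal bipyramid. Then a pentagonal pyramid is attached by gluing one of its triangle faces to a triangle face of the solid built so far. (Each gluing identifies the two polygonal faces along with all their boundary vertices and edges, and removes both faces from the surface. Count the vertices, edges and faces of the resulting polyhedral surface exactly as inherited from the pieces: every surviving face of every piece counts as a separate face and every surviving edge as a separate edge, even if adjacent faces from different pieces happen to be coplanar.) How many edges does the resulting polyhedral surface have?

A 14-gonal bipyramid: V=16, E=42, F=28.
Attach a pentagonal pyramid (V=6, E=10, F=6) along a 3-gon: merge 3 vertices and 3 edges, delete both glued faces → V=19, E=49, F=32.
Check: V − E + F = 19 − 49 + 32 = 2.

49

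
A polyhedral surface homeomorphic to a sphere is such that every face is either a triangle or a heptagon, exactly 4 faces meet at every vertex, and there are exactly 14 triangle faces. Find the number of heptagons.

Let x be the number of heptagons; then F = 14 + x.
Edge–face incidences: 2E = 3·14 + 7·x = 42 + 7x.
Every vertex has degree 4, so 4V = 2E.
Euler: V − E + F = 2 ⇒ (2E)/4 − E + (14 + x) = 2.
Multiply by 8: 2·(2E) − 4·(2E) + 8·(14 + x) = 16, i.e. 112 + 8x − 2·(42 + 7x) = 16.
Collecting terms: −6x + 28 = 16, so −6x = −12, so x = 2.
Then 2E = 42 + 7·2 = 56, so E = 28, V = 2E/4 = 14, F = 14 + 2 = 16.

2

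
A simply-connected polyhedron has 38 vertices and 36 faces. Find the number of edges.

Here V − E + F = 2.
E = V + F − (2) = 38 + 36 − (2) = 72.

72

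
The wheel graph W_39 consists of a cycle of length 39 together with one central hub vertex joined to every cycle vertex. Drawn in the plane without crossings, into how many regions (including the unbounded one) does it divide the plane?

W_39 has V = 39 + 1 = 40 vertices and E = 2·39 = 78 edges.
By Euler's formula F = 2 − V + E = 2 − 40 + 78 = 40.

40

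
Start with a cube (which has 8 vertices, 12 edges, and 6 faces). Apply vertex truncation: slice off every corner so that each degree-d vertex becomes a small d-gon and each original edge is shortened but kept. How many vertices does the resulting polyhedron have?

Truncation replaces each original edge-end by a new vertex, so V′ = 2E = 24.
Each original edge survives, and each old vertex of degree d contributes d new edges; summing degrees gives Σd = 2E, so E′ = E + 2E = 3E = 36.
Each original face survives and each original vertex becomes one new face: F′ = F + V = 14.

24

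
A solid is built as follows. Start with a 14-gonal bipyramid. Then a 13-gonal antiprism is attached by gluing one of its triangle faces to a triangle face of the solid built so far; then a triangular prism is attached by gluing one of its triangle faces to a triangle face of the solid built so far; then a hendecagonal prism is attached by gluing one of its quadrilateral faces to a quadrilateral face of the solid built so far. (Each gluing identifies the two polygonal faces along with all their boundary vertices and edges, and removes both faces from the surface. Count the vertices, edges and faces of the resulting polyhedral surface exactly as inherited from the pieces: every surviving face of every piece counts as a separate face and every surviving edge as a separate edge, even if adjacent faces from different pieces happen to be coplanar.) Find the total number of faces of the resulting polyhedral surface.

A 14-gonal bipyramid: V=16, E=42, F=28.
Attach a 13-gonal antiprism (V=26, E=52, F=28) along a 3-gon: merge 3 vertices and 3 edges, delete both glued faces → V=39, E=91, F=54.
Attach a triangular prism (V=6, E=9, F=5) along a 3-gon: merge 3 vertices and 3 edges, delete both glued faces → V=42, E=97, F=57.
Attach a hendecagonal prism (V=22, E=33, F=13) along a 4-gon: merge 4 vertices and 4 edges, delete both glued faces → V=60, E=126, F=68.
Check: V − E + F = 60 − 126 + 68 = 2.

68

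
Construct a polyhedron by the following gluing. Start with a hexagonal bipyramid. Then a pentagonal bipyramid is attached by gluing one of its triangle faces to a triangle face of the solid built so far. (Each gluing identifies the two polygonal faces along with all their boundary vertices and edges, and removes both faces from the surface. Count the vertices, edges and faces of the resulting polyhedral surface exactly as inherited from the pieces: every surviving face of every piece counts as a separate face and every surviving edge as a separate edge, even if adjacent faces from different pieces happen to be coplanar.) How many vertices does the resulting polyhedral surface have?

12

A hexagonal bipyramid: V=8, E=18, F=12.
Attach a pentagonal bipyramid (V=7, E=15, F=10) along a 3-gon: merge 3 vertices and 3 edges, delete both glued faces → V=12, E=30, F=20.
Check: V − E + F = 12 − 30 + 20 = 2.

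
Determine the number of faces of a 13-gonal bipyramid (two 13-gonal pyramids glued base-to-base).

A bipyramid over an n-gon has 2n triangular faces and n + 2 vertices: V = 13 + 2 = 15, E = 3·13 = 39, F = 2·13 = 26.

26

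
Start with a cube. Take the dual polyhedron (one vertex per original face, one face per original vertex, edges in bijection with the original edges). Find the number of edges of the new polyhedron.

The base solid has V = 8, E = 12, F = 6.
The dual swaps V and F and preserves E: V′ = F = 6, E′ = E = 12, F′ = V = 8.

12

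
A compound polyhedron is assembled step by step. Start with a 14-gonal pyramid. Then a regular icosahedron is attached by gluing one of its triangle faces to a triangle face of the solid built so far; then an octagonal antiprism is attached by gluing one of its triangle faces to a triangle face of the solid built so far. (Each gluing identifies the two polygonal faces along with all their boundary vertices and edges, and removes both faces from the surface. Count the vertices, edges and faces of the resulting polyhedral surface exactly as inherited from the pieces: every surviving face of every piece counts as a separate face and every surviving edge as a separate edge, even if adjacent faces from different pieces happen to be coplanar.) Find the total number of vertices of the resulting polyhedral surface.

37

A 14-gonal pyramid: V=15, E=28, F=15.
Attach a regular icosahedron (V=12, E=30, F=20) along a 3-gon: merge 3 vertices and 3 edges, delete both glued faces → V=24, E=55, F=33.
Attach an octagonal antiprism (V=16, E=32, F=18) along a 3-gon: merge 3 vertices and 3 edges, delete both glued faces → V=37, E=84, F=49.
Check: V − E + F = 37 − 84 + 49 = 2.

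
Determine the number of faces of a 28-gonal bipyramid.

A bipyramid over an n-gon has 2n triangular faces and n + 2 vertices: V = 28 + 2 = 30, E = 3·28 = 84, F = 2·28 = 56.

56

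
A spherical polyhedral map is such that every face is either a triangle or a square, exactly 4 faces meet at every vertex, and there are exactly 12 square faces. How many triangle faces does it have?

Let x be the number of triangles; then F = 12 + x.
Edge–face incidences: 2E = 4·12 + 3·x = 48 + 3x.
Every vertex has degree 4, so 4V = 2E.
Euler: V − E + F = 2 ⇒ (2E)/4 − E + (12 + x) = 2.
Multiply by 8: 2·(2E) − 4·(2E) + 8·(12 + x) = 16, i.e. 96 + 8x − 2·(48 + 3x) = 16.
Collecting terms: 2x = 16, so x = 8.
Then 2E = 48 + 3·8 = 72, so E = 36, V = 2E/4 = 18, F = 12 + 8 = 20.

8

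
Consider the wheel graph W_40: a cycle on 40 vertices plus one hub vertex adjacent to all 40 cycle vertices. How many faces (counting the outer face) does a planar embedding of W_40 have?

41

W_40 has V = 40 + 1 = 41 vertices and E = 2·40 = 80 edges.
By Euler's formula F = 2 − V + E = 2 − 41 + 80 = 41.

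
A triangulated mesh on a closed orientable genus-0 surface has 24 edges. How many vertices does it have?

10

χ = 2 − 2·0 = 2, and every face is a triangle so 3F = 2E.
F = 2E/3 = 16. Then V = 2 + E − F = 2 + 24 − 16 = 10.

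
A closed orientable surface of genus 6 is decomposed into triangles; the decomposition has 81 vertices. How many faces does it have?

χ = 2 − 2·6 = -10, and every face is a triangle so 3F = 2E.
V − E + F = -10 with E = 3F/2 gives 81 − (3/2 − 1)·F = -10, so F = 182 and E = 273.

182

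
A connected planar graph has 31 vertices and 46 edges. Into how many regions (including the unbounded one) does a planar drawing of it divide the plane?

17

Euler's formula for a connected plane graph: V − E + F = 2, so F = 2 − 31 + 46 = 17.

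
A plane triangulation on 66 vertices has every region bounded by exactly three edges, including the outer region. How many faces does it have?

128

In a plane triangulation 3F = 2E and V − E + F = 2, so F = 2V − 4 = 2·66 − 4 = 128.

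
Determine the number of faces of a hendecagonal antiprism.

24

An antiprism on an n-gon has two n-gon caps and 2n triangles: V = 2·11 = 22, E = 4·11 = 44, F = 2·11 + 2 = 24.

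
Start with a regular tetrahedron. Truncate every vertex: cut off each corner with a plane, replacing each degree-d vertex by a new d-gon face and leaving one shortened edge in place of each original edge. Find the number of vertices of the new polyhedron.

The base solid has V = 4, E = 6, F = 4.
Truncation replaces each original edge-end by a new vertex, so V′ = 2E = 12.
Each original edge survives, and each old vertex of degree d contributes d new edges; summing degrees gives Σd = 2E, so E′ = E + 2E = 3E = 18.
Each original face survives and each original vertex becomes one new face: F′ = F + V = 8.

12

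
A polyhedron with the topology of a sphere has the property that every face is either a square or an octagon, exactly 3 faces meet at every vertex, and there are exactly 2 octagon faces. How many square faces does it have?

Let x be the number of squares; then F = 2 + x.
Edge–face incidences: 2E = 8·2 + 4·x = 16 + 4x.
Every vertex has degree 3, so 3V = 2E.
Euler: V − E + F = 2 ⇒ (2E)/3 − E + (2 + x) = 2.
Multiply by 6: 2·(2E) − 3·(2E) + 6·(2 + x) = 12, i.e. 12 + 6x − (16 + 4x) = 12.
Collecting terms: 2x − 4 = 12, so 2x = 16, so x = 8.
Then 2E = 16 + 4·8 = 48, so E = 24, V = 2E/3 = 16, F = 2 + 8 = 10.

8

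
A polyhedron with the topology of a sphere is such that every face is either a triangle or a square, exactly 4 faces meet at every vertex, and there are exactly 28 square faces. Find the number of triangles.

Let x be the number of triangles; then F = 28 + x.
Edge–face incidences: 2E = 4·28 + 3·x = 112 + 3x.
Every vertex has degree 4, so 4V = 2E.
Euler: V − E + F = 2 ⇒ (2E)/4 − E + (28 + x) = 2.
Multiply by 8: 2·(2E) − 4·(2E) + 8·(28 + x) = 16, i.e. 224 + 8x − 2·(112 + 3x) = 16.
Collecting terms: 2x = 16, so x = 8.
Then 2E = 112 + 3·8 = 136, so E = 68, V = 2E/4 = 34, F = 28 + 8 = 36.

8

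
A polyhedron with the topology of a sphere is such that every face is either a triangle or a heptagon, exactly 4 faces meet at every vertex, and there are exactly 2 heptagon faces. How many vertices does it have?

Let x be the number of triangles; then F = 2 + x.
Edge–face incidences: 2E = 7·2 + 3·x = 14 + 3x.
Every vertex has degree 4, so 4V = 2E.
Euler: V − E + F = 2 ⇒ (2E)/4 − E + (2 + x) = 2.
Multiply by 8: 2·(2E) − 4·(2E) + 8·(2 + x) = 16, i.e. 16 + 8x − 2·(14 + 3x) = 16.
Collecting terms: 2x − 12 = 16, so 2x = 28, so x = 14.
Then 2E = 14 + 3·14 = 56, so E = 28, V = 2E/4 = 14, F = 2 + 14 = 16.

14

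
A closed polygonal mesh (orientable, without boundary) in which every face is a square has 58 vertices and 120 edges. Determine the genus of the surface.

2

Every face is a square and each edge borders two faces, so 4F = 2·120, giving F = 60.
χ = V − E + F = 58 − 120 + 60 = -2.
For a closed orientable surface χ = 2 − 2g, so g = (2 − (-2))/2 = 2.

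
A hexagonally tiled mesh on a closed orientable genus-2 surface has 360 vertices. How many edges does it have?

χ = 2 − 2·2 = -2, and every face is a hexagon so 6F = 2E.
V − E + F = -2 with E = 6F/2 gives 360 − (6/2 − 1)·F = -2, so F = 181 and E = 543.

543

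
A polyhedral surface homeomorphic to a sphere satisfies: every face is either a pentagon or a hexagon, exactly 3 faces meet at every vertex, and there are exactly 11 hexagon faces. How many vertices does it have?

Let x be the number of pentagons; then F = 11 + x.
Edge–face incidences: 2E = 6·11 + 5·x = 66 + 5x.
Every vertex has degree 3, so 3V = 2E.
Euler: V − E + F = 2 ⇒ (2E)/3 − E + (11 + x) = 2.
Multiply by 6: 2·(2E) − 3·(2E) + 6·(11 + x) = 12, i.e. 66 + 6x − (66 + 5x) = 12.
Collecting terms: x = 12.
Then 2E = 66 + 5·12 = 126, so E = 63, V = 2E/3 = 42, F = 11 + 12 = 23.

42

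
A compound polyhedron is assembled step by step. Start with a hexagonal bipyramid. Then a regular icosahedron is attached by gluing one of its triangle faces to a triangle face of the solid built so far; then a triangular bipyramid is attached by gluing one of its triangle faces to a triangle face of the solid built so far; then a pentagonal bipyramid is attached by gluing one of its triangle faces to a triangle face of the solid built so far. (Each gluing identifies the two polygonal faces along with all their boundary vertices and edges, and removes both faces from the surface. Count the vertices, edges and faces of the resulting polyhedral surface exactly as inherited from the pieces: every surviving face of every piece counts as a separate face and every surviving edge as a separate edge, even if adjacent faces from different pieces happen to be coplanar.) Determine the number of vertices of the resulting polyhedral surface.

A hexagonal bipyramid: V=8, E=18, F=12.
Attach a regular icosahedron (V=12, E=30, F=20) along a 3-gon: merge 3 vertices and 3 edges, delete both glued faces → V=17, E=45, F=30.
Attach a triangular bipyramid (V=5, E=9, F=6) along a 3-gon: merge 3 vertices and 3 edges, delete both glued faces → V=19, E=51, F=34.
Attach a pentagonal bipyramid (V=7, E=15, F=10) along a 3-gon: merge 3 vertices and 3 edges, delete both glued faces → V=23, E=63, F=42.
Check: V − E + F = 23 − 63 + 42 = 2.

23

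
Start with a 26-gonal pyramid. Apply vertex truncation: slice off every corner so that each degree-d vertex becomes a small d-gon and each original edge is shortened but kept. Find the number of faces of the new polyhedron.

The base solid has V = 27, E = 52, F = 27.
Truncation replaces each original edge-end by a new vertex, so V′ = 2E = 104.
Each original edge survives, and each old vertex of degree d contributes d new edges; summing degrees gives Σd = 2E, so E′ = E + 2E = 3E = 156.
Each original face survives and each original vertex becomes one new face: F′ = F + V = 54.

54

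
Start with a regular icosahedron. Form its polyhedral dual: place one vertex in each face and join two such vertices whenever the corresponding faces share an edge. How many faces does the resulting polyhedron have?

The base solid has V = 12, E = 30, F = 20.
The dual swaps V and F and preserves E: V′ = F = 20, E′ = E = 30, F′ = V = 12.

12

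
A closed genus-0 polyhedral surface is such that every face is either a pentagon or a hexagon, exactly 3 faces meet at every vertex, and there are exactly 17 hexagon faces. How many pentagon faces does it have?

Let x be the number of pentagons; then F = 17 + x.
Edge–face incidences: 2E = 6·17 + 5·x = 102 + 5x.
Every vertex has degree 3, so 3V = 2E.
Euler: V − E + F = 2 ⇒ (2E)/3 − E + (17 + x) = 2.
Multiply by 6: 2·(2E) − 3·(2E) + 6·(17 + x) = 12, i.e. 102 + 6x − (102 + 5x) = 12.
Collecting terms: x = 12.
Then 2E = 102 + 5·12 = 162, so E = 81, V = 2E/3 = 54, F = 17 + 12 = 29.

12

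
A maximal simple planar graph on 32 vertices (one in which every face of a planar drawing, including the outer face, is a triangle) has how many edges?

In a plane triangulation 3F = 2E and V − E + F = 2, so E = 3V − 6 = 3·32 − 6 = 90.

90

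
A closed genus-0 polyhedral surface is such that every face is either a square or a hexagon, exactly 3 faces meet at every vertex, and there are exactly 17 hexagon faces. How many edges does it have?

Let x be the number of squares; then F = 17 + x.
Edge–face incidences: 2E = 6·17 + 4·x = 102 + 4x.
Every vertex has degree 3, so 3V = 2E.
Euler: V − E + F = 2 ⇒ (2E)/3 − E + (17 + x) = 2.
Multiply by 6: 2·(2E) − 3·(2E) + 6·(17 + x) = 12, i.e. 102 + 6x − (102 + 4x) = 12.
Collecting terms: 2x = 12, so x = 6.
Then 2E = 102 + 4·6 = 126, so E = 63, V = 2E/3 = 42, F = 17 + 6 = 23.

63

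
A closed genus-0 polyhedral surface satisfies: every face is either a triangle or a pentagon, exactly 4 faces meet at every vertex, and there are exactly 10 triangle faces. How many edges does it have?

Let x be the number of pentagons; then F = 10 + x.
Edge–face incidences: 2E = 3·10 + 5·x = 30 + 5x.
Every vertex has degree 4, so 4V = 2E.
Euler: V − E + F = 2 ⇒ (2E)/4 − E + (10 + x) = 2.
Multiply by 8: 2·(2E) − 4·(2E) + 8·(10 + x) = 16, i.e. 80 + 8x − 2·(30 + 5x) = 16.
Collecting terms: −2x + 20 = 16, so −2x = −4, so x = 2.
Then 2E = 30 + 5·2 = 40, so E = 20, V = 2E/4 = 10, F = 10 + 2 = 12.

20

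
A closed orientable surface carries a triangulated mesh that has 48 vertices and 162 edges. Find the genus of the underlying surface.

Every face is a triangle and each edge borders two faces, so 3F = 2·162, giving F = 108.
χ = V − E + F = 48 − 162 + 108 = -6.
For a closed orientable surface χ = 2 − 2g, so g = (2 − (-6))/2 = 4.

4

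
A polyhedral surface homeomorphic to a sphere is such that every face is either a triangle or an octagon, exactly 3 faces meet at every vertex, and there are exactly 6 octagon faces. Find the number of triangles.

Let x be the number of triangles; then F = 6 + x.
Edge–face incidences: 2E = 8·6 + 3·x = 48 + 3x.
Every vertex has degree 3, so 3V = 2E.
Euler: V − E + F = 2 ⇒ (2E)/3 − E + (6 + x) = 2.
Multiply by 6: 2·(2E) − 3·(2E) + 6·(6 + x) = 12, i.e. 36 + 6x − (48 + 3x) = 12.
Collecting terms: 3x − 12 = 12, so 3x = 24, so x = 8.
Then 2E = 48 + 3·8 = 72, so E = 36, V = 2E/3 = 24, F = 6 + 8 = 14.

8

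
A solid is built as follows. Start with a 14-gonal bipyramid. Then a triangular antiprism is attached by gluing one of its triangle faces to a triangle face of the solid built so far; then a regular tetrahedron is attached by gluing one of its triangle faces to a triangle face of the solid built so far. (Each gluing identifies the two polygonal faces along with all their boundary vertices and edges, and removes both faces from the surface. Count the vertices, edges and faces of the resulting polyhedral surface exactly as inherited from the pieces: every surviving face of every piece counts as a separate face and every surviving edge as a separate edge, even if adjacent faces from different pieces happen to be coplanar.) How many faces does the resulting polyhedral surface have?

36

A 14-gonal bipyramid: V=16, E=42, F=28.
Attach a triangular antiprism (V=6, E=12, F=8) along a 3-gon: merge 3 vertices and 3 edges, delete both glued faces → V=19, E=51, F=34.
Attach a regular tetrahedron (V=4, E=6, F=4) along a 3-gon: merge 3 vertices and 3 edges, delete both glued faces → V=20, E=54, F=36.
Check: V − E + F = 20 − 54 + 36 = 2.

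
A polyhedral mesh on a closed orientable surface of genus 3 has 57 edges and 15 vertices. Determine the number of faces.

For a closed orientable surface of genus 3, χ = 2 − 2·3 = -4.
F = -4 − V + E = -4 − 15 + 57 = 38.

38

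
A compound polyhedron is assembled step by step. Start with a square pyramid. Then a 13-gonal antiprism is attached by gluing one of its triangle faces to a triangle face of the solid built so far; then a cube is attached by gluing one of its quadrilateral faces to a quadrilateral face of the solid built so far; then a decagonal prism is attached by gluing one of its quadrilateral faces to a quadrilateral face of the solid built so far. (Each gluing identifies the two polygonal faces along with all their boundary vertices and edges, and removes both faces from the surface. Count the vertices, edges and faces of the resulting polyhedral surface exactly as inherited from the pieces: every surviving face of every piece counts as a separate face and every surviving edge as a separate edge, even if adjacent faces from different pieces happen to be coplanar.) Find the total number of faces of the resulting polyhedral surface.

45

A square pyramid: V=5, E=8, F=5.
Attach a 13-gonal antiprism (V=26, E=52, F=28) along a 3-gon: merge 3 vertices and 3 edges, delete both glued faces → V=28, E=57, F=31.
Attach a cube (V=8, E=12, F=6) along a 4-gon: merge 4 vertices and 4 edges, delete both glued faces → V=32, E=65, F=35.
Attach a decagonal prism (V=20, E=30, F=12) along a 4-gon: merge 4 vertices and 4 edges, delete both glued faces → V=48, E=91, F=45.
Check: V − E + F = 48 − 91 + 45 = 2.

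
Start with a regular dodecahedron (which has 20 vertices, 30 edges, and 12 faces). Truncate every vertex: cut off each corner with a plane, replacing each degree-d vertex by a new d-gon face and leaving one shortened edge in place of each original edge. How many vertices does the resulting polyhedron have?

60

Truncation replaces each original edge-end by a new vertex, so V′ = 2E = 60.
Each original edge survives, and each old vertex of degree d contributes d new edges; summing degrees gives Σd = 2E, so E′ = E + 2E = 3E = 90.
Each original face survives and each original vertex becomes one new face: F′ = F + V = 32.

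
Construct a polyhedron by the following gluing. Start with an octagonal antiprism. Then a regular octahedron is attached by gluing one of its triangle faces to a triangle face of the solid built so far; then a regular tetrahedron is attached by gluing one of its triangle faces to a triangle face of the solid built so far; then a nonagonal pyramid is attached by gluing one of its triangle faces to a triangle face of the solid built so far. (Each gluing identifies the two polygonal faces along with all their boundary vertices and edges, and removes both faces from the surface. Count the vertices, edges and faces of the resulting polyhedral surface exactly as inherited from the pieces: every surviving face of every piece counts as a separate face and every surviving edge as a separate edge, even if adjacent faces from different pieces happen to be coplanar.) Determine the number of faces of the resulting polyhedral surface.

An octagonal antiprism: V=16, E=32, F=18.
Attach a regular octahedron (V=6, E=12, F=8) along a 3-gon: merge 3 vertices and 3 edges, delete both glued faces → V=19, E=41, F=24.
Attach a regular tetrahedron (V=4, E=6, F=4) along a 3-gon: merge 3 vertices and 3 edges, delete both glued faces → V=20, E=44, F=26.
Attach a nonagonal pyramid (V=10, E=18, F=10) along a 3-gon: merge 3 vertices and 3 edges, delete both glued faces → V=27, E=59, F=34.
Check: V − E + F = 27 − 59 + 34 = 2.

34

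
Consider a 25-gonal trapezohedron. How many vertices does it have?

The n-trapezohedron (dual of the n-antiprism) has V = 2·25 + 2 = 52, E = 4·25 = 100, F = 2·25 = 50.

52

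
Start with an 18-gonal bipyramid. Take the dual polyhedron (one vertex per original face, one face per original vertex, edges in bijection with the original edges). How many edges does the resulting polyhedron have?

The base solid has V = 20, E = 54, F = 36.
The dual swaps V and F and preserves E: V′ = F = 36, E′ = E = 54, F′ = V = 20.

54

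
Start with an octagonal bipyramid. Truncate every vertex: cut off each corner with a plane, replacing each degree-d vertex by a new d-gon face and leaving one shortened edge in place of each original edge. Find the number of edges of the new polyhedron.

72

The base solid has V = 10, E = 24, F = 16.
Truncation replaces each original edge-end by a new vertex, so V′ = 2E = 48.
Each original edge survives, and each old vertex of degree d contributes d new edges; summing degrees gives Σd = 2E, so E′ = E + 2E = 3E = 72.
Each original face survives and each original vertex becomes one new face: F′ = F + V = 26.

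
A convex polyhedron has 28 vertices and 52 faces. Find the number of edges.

Here V − E + F = 2.
E = V + F − (2) = 28 + 52 − (2) = 78.

78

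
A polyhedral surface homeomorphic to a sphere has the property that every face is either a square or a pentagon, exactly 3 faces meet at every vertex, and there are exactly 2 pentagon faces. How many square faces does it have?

Let x be the number of squares; then F = 2 + x.
Edge–face incidences: 2E = 5·2 + 4·x = 10 + 4x.
Every vertex has degree 3, so 3V = 2E.
Euler: V − E + F = 2 ⇒ (2E)/3 − E + (2 + x) = 2.
Multiply by 6: 2·(2E) − 3·(2E) + 6·(2 + x) = 12, i.e. 12 + 6x − (10 + 4x) = 12.
Collecting terms: 2x + 2 = 12, so 2x = 10, so x = 5.
Then 2E = 10 + 4·5 = 30, so E = 15, V = 2E/3 = 10, F = 2 + 5 = 7.

5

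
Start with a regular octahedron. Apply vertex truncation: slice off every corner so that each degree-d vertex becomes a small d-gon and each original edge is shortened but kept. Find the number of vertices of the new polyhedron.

The base solid has V = 6, E = 12, F = 8.
Truncation replaces each original edge-end by a new vertex, so V′ = 2E = 24.
Each original edge survives, and each old vertex of degree d contributes d new edges; summing degrees gives Σd = 2E, so E′ = E + 2E = 3E = 36.
Each original face survives and each original vertex becomes one new face: F′ = F + V = 14.

24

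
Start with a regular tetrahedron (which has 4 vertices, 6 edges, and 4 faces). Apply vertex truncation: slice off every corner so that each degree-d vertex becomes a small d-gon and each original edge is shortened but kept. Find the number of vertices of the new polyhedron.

Truncation replaces each original edge-end by a new vertex, so V′ = 2E = 12.
Each original edge survives, and each old vertex of degree d contributes d new edges; summing degrees gives Σd = 2E, so E′ = E + 2E = 3E = 18.
Each original face survives and each original vertex becomes one new face: F′ = F + V = 8.

12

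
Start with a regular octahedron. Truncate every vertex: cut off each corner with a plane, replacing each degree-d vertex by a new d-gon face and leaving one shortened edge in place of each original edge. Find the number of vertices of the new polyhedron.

24

The base solid has V = 6, E = 12, F = 8.
Truncation replaces each original edge-end by a new vertex, so V′ = 2E = 24.
Each original edge survives, and each old vertex of degree d contributes d new edges; summing degrees gives Σd = 2E, so E′ = E + 2E = 3E = 36.
Each original face survives and each original vertex becomes one new face: F′ = F + V = 14.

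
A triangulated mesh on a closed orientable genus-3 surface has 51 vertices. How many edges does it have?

165

χ = 2 − 2·3 = -4, and every face is a triangle so 3F = 2E.
V − E + F = -4 with E = 3F/2 gives 51 − (3/2 − 1)·F = -4, so F = 110 and E = 165.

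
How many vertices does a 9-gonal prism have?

18

A prism on an n-gon has two n-gon bases and n rectangular sides: V = 2·9 = 18, E = 3·9 = 27, F = 9 + 2 = 11.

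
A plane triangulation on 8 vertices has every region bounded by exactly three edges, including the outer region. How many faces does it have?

12

In a plane triangulation 3F = 2E and V − E + F = 2, so F = 2V − 4 = 2·8 − 4 = 12.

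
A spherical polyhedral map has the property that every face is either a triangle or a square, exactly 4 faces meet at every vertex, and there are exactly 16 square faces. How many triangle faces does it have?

Let x be the number of triangles; then F = 16 + x.
Edge–face incidences: 2E = 4·16 + 3·x = 64 + 3x.
Every vertex has degree 4, so 4V = 2E.
Euler: V − E + F = 2 ⇒ (2E)/4 − E + (16 + x) = 2.
Multiply by 8: 2·(2E) − 4·(2E) + 8·(16 + x) = 16, i.e. 128 + 8x − 2·(64 + 3x) = 16.
Collecting terms: 2x = 16, so x = 8.
Then 2E = 64 + 3·8 = 88, so E = 44, V = 2E/4 = 22, F = 16 + 8 = 24.

8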